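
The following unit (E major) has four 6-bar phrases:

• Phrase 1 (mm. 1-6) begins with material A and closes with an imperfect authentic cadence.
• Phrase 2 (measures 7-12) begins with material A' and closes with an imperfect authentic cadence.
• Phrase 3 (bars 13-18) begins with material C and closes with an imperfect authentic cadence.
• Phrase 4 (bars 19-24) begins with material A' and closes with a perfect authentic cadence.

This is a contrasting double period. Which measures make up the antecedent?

measures 1–12

In a double period the first pair of phrases (ending imperfect authentic cadence) is the large antecedent and the second pair (ending perfect authentic cadence) is the large consequent; the antecedent is measures 1–12.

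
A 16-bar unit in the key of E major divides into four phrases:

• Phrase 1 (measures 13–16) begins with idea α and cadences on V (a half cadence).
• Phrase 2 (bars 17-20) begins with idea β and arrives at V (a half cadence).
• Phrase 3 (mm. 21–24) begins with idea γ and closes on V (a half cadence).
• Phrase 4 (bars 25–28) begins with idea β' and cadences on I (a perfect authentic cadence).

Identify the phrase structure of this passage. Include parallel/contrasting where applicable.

Four phrases in two halves: the first half (measures 13–20) ends with a half cadence, the second (mm. 21-28) with a perfect authentic cadence — a large antecedent–consequent pair, i.e. a double period.
Phrase 3 begins with different material from phrase 1, making it contrasting.

contrasting double period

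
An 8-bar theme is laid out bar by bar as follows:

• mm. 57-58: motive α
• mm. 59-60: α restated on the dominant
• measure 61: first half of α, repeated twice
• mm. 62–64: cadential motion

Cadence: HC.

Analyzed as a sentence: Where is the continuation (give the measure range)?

After the presentation (mm. 57–60), the continuation covers the fragmentation through the cadence: mm. 61-64.

measures 61–64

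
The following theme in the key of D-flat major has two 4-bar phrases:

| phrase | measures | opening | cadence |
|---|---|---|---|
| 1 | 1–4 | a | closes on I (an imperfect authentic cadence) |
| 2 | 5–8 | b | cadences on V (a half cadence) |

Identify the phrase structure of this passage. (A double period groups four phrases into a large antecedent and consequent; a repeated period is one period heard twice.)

phrase group

The second phrase closes with a half cadence, which is not stronger than the first phrase's imperfect authentic cadence; without a weak→strong cadential pair there is no antecedent–consequent relationship, so this is a phrase group rather than a period.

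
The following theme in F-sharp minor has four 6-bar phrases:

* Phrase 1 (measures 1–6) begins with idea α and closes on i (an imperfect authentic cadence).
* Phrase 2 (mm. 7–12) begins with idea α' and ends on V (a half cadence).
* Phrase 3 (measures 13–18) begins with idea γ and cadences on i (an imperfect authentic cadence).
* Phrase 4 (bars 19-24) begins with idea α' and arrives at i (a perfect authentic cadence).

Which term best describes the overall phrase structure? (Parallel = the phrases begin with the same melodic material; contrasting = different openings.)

Four phrases in two halves: the first half (bars 1–12) ends with a half cadence, the second (bars 13–24) with a perfect authentic cadence — a large antecedent–consequent pair, i.e. a double period.
Phrase 3 begins with different material from phrase 1, making it contrasting.

contrasting double period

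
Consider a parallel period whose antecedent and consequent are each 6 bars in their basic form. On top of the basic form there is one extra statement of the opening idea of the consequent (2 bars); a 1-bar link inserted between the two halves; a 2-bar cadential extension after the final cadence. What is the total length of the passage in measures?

17 measures

Basic parallel period: 6 + 6 = 12 bars.
12 (basic form) + 2 (extra statement) + 1 (link) + 2 (cadential extension) = 17.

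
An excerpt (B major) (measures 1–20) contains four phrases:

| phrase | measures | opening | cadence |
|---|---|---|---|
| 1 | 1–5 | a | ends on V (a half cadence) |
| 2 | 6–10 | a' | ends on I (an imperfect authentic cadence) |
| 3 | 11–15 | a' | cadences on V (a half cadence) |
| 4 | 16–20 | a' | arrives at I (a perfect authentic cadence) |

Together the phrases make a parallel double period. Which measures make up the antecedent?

In a double period the first pair of phrases (ending imperfect authentic cadence) is the large antecedent and the second pair (ending perfect authentic cadence) is the large consequent; the antecedent is measures 1–10.

measures 1–10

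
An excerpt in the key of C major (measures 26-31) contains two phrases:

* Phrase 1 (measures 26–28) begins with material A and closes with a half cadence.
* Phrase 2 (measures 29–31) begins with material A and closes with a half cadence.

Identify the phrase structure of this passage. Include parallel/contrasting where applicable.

Both phrases have the same opening (A) and the same cadence (half cadence): the second is a restatement, not a consequent, so this is a repeated phrase rather than a period.

repeated phrase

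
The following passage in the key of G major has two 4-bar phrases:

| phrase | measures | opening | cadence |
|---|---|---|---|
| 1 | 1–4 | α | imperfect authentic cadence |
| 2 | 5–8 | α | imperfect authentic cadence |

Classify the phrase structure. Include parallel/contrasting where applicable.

repeated phrase

Both phrases have the same opening (α) and the same cadence (imperfect authentic cadence): the second is a restatement, not a consequent, so this is a repeated phrase rather than a period.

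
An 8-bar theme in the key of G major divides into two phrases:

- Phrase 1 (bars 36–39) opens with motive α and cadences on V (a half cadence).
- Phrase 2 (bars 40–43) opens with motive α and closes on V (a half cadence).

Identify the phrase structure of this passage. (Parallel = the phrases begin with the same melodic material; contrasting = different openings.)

repeated phrase

Both phrases have the same opening (α) and the same cadence (half cadence): the second is a restatement, not a consequent, so this is a repeated phrase rather than a period.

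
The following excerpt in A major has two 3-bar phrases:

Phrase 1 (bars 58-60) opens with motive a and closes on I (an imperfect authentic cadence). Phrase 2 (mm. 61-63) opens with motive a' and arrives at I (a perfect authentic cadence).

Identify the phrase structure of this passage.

parallel period

Phrase 1 ends with an imperfect authentic cadence (weaker) and phrase 2 with a perfect authentic cadence (stronger): antecedent + consequent = a period.
The two phrases open with the same material (a / a'), so the period is parallel.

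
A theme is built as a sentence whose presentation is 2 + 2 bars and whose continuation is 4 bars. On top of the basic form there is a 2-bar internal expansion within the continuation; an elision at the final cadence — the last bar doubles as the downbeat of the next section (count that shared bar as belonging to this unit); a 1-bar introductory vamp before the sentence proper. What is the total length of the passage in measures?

Basic sentence: 2 + 2 + 4 = 8 bars.
8 (basic form) + 2 (internal expansion) + 1 (introduction) = 11.
The elision shares a bar with the next section but does not change this unit's count.

11 measures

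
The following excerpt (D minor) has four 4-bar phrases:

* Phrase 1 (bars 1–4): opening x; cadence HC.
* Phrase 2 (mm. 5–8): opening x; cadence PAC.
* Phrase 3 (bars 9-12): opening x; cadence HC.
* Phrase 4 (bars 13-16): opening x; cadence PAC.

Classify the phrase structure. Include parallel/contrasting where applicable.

The cadence pattern HC–PAC–HC–PAC is weak–strong twice, and phrases 3–4 restate phrases 1–2: a period heard twice, not a double period (which would end weakly at phrase 2).

repeated period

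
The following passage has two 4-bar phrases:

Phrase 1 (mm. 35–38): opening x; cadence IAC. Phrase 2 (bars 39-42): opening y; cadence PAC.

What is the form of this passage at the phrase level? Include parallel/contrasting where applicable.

contrasting period

Phrase 1 ends with an imperfect authentic cadence (weaker) and phrase 2 with a perfect authentic cadence (stronger): antecedent + consequent = a period.
The two phrases open with different material (x / y), so the period is contrasting.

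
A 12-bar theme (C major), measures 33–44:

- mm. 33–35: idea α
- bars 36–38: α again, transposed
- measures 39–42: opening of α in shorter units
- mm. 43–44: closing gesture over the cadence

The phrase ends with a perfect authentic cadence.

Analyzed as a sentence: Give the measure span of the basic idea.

The presentation of a sentence is the basic idea (mm. 33–35) plus its repetition (measures 36-38); the basic idea is therefore measures 33–35.

measures 33–35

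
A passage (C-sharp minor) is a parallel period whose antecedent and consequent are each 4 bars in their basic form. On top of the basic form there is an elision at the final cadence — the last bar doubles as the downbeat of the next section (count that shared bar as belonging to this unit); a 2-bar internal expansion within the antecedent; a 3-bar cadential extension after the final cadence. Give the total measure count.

13 measures

Basic parallel period: 4 + 4 = 8 bars.
8 (basic form) + 2 (internal expansion) + 3 (cadential extension) = 13.
The elision shares a bar with the next section but does not change this unit's count.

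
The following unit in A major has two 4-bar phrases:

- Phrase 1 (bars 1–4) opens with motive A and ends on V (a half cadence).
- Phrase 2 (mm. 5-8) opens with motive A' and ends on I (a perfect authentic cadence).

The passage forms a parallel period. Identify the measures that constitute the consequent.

measures 5–8

The antecedent is the phrase ending with the weaker cadence (half cadence, phrase 1) and the consequent the one ending more conclusively (perfect authentic cadence, phrase 2); the consequent is measures 5–8.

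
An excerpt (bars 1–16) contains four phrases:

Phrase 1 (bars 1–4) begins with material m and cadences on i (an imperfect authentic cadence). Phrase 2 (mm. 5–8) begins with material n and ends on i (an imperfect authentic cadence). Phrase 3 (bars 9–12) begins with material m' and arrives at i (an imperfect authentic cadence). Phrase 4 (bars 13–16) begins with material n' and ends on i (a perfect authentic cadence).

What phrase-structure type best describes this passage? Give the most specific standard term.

Four phrases in two halves: the first half (measures 1-8) ends with an imperfect authentic cadence, the second (measures 9–16) with a perfect authentic cadence — a large antecedent–consequent pair, i.e. a double period.
Phrase 3 begins with the same material as phrase 1, making it parallel.

parallel double period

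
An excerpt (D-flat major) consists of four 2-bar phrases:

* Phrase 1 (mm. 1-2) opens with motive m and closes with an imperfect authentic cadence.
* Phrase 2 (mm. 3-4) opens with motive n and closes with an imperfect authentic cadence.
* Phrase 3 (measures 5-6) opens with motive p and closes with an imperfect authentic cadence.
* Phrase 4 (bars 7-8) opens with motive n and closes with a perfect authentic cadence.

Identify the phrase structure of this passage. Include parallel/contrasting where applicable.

Four phrases in two halves: the first half (measures 1-4) ends with an imperfect authentic cadence, the second (mm. 5–8) with a perfect authentic cadence — a large antecedent–consequent pair, i.e. a double period.
Phrase 3 begins with different material from phrase 1, making it contrasting.

contrasting double period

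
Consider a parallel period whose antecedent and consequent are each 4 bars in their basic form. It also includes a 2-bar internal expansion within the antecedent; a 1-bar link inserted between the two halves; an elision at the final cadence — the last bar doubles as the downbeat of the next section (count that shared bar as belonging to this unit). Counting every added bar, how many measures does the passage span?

11 measures

Basic parallel period: 4 + 4 = 8 bars.
8 (basic form) + 2 (internal expansion) + 1 (link) = 11.
The elision shares a bar with the next section but does not change this unit's count.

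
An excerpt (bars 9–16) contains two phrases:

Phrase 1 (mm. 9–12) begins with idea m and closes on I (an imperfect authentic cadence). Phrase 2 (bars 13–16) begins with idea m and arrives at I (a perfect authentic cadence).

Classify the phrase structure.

Phrase 1 ends with an imperfect authentic cadence (weaker) and phrase 2 with a perfect authentic cadence (stronger): antecedent + consequent = a period.
The two phrases open with the same material (m / m), so the period is parallel.

parallel period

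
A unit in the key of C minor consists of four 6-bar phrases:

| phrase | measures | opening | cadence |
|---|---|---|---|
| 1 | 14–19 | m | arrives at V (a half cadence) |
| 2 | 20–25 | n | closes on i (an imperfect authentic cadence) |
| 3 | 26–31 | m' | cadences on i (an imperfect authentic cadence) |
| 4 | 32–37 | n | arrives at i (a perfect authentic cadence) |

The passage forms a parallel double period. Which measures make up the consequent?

In a double period the first pair of phrases (ending imperfect authentic cadence) is the large antecedent and the second pair (ending perfect authentic cadence) is the large consequent; the consequent is measures 26–37.

measures 26–37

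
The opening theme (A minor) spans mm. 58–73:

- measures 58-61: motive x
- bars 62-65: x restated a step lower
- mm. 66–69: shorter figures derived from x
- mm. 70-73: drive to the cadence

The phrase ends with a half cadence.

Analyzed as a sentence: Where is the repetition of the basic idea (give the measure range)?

measures 62–65

The presentation of a sentence is the basic idea (mm. 58–61) plus its repetition (mm. 62-65); the repetition of the basic idea is therefore mm. 62–65.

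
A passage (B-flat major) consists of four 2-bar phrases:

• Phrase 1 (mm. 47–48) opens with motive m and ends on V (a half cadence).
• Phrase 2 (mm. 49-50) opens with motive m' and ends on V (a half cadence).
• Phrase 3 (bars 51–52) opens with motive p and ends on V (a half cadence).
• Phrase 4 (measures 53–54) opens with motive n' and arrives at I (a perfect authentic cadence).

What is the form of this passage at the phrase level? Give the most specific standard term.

Four phrases in two halves: the first half (mm. 47–50) ends with a half cadence, the second (mm. 51–54) with a perfect authentic cadence — a large antecedent–consequent pair, i.e. a double period.
Phrase 3 begins with different material from phrase 1, making it contrasting.

contrasting double period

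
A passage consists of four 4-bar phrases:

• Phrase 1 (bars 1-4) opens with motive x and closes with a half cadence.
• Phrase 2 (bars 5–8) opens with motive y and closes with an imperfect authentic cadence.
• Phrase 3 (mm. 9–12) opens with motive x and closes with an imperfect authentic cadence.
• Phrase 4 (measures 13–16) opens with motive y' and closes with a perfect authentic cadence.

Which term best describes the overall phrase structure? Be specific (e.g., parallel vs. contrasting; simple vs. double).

Four phrases in two halves: the first half (mm. 1–8) ends with an imperfect authentic cadence, the second (bars 9-16) with a perfect authentic cadence — a large antecedent–consequent pair, i.e. a double period.
Phrase 3 begins with the same material as phrase 1, making it parallel.

parallel double period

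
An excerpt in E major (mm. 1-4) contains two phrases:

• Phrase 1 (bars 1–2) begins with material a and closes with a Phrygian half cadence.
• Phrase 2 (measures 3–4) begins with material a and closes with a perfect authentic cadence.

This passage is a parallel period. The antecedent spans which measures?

measures 1–2

The antecedent is the phrase ending with the weaker cadence (Phrygian half cadence, phrase 1) and the consequent the one ending more conclusively (perfect authentic cadence, phrase 2); the antecedent is measures 1–2.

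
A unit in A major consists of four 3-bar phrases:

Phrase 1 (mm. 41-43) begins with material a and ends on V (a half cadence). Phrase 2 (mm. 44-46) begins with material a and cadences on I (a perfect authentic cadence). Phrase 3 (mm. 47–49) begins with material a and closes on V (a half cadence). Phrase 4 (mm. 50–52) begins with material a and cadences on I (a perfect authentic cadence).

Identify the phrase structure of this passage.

repeated period

The cadence pattern HC–PAC–HC–PAC is weak–strong twice, and phrases 3–4 restate phrases 1–2: a period heard twice, not a double period (which would end weakly at phrase 2).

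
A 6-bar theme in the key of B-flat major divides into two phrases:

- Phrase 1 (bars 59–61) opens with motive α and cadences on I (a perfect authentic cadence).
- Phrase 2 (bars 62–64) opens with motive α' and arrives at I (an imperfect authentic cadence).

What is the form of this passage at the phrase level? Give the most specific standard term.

The second phrase closes with an imperfect authentic cadence, which is not stronger than the first phrase's perfect authentic cadence; without a weak→strong cadential pair there is no antecedent–consequent relationship, so this is a phrase group rather than a period.

phrase group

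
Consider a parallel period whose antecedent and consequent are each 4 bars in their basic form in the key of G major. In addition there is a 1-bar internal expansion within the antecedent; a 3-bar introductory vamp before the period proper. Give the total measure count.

Basic parallel period: 4 + 4 = 8 bars.
8 (basic form) + 1 (internal expansion) + 3 (introduction) = 12.

12 measures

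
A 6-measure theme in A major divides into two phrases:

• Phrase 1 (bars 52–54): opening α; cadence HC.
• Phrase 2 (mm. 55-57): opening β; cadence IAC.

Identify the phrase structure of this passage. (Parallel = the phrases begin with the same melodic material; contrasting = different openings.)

contrasting period

Phrase 1 ends with a half cadence (weaker) and phrase 2 with an imperfect authentic cadence (stronger): antecedent + consequent = a period.
The two phrases open with different material (α / β), so the period is contrasting.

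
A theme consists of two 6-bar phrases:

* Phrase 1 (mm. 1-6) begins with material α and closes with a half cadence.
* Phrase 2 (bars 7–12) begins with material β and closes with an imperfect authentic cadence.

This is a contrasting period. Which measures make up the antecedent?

measures 1–6

The phrase ending with the weaker cadence (half cadence) is the antecedent; the one ending more conclusively (imperfect authentic cadence) is the consequent. The antecedent is measures 1–6.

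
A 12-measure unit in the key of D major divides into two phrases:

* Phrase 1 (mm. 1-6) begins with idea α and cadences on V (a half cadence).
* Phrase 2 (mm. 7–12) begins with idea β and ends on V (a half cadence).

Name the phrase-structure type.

The second phrase closes with a half cadence, which is not stronger than the first phrase's half cadence; without a weak→strong cadential pair there is no antecedent–consequent relationship, so this is a phrase group rather than a period.

phrase group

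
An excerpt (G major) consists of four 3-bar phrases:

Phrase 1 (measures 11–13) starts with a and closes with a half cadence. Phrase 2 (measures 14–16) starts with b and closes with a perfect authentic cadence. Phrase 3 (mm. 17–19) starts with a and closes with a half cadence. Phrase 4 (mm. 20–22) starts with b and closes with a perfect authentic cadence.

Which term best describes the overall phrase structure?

The cadence pattern HC–PAC–HC–PAC is weak–strong twice, and phrases 3–4 restate phrases 1–2: a period heard twice, not a double period (which would end weakly at phrase 2).

repeated period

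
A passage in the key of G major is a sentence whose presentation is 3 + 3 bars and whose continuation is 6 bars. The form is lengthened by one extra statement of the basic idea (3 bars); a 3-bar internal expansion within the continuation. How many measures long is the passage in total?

18 measures

Basic sentence: 3 + 3 + 6 = 12 bars.
12 (basic form) + 3 (extra statement) + 3 (internal expansion) = 18.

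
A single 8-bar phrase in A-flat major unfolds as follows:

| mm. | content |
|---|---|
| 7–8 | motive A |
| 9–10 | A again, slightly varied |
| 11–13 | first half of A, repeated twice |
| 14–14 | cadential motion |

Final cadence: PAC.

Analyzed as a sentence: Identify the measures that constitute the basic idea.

measures 7–8

The presentation of a sentence is the basic idea (measures 7-8) plus its repetition (measures 9-10); the basic idea is therefore bars 7–8.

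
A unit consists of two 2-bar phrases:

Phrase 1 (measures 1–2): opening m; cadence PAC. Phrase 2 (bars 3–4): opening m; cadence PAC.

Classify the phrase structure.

Both phrases have the same opening (m) and the same cadence (perfect authentic cadence): the second is a restatement, not a consequent, so this is a repeated phrase rather than a period.

repeated phrase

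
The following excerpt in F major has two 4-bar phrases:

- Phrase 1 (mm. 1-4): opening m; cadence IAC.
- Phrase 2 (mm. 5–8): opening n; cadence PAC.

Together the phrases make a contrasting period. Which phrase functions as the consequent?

The phrase ending with the weaker cadence (imperfect authentic cadence) is the antecedent; the one ending more conclusively (perfect authentic cadence) is the consequent. The consequent is phrase 2.

phrase 2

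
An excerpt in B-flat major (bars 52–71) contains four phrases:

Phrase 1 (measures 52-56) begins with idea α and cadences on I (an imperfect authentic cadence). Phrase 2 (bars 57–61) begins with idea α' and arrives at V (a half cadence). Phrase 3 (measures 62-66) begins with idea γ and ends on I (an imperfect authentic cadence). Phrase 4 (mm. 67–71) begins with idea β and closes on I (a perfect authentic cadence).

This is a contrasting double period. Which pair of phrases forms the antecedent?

phrases 1 and 2

In a double period the first pair of phrases (ending half cadence) is the large antecedent and the second pair (ending perfect authentic cadence) is the large consequent; the antecedent is phrases 1 and 2.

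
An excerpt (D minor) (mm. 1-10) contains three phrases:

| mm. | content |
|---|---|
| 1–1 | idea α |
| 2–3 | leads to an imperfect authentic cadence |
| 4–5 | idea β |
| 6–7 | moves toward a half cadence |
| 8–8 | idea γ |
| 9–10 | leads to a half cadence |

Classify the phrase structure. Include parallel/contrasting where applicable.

phrase group

The final phrase closes with a half cadence, which is not stronger than the preceding half cadence; the 3 phrases lack an overall antecedent–consequent design and so form a phrase group.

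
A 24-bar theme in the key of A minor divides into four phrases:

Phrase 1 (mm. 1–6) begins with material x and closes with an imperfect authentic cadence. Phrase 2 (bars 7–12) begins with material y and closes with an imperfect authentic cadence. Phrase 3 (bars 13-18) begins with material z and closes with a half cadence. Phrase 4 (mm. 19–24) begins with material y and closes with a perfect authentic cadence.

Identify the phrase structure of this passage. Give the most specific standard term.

Four phrases in two halves: the first half (measures 1–12) ends with an imperfect authentic cadence, the second (measures 13–24) with a perfect authentic cadence — a large antecedent–consequent pair, i.e. a double period.
Phrase 3 begins with different material from phrase 1, making it contrasting.

contrasting double period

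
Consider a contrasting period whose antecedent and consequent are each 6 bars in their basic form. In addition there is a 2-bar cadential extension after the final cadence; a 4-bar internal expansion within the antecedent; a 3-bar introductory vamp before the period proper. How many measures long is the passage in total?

Basic contrasting period: 6 + 6 = 12 bars.
12 (basic form) + 2 (cadential extension) + 4 (internal expansion) + 3 (introduction) = 21.

21 measures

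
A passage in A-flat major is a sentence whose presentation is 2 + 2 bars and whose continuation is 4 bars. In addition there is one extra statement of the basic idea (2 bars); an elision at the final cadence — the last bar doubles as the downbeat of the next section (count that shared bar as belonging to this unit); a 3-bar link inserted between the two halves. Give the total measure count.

Basic sentence: 2 + 2 + 4 = 8 bars.
8 (basic form) + 2 (extra statement) + 3 (link) = 13.
The elision shares a bar with the next section but does not change this unit's count.

13 measures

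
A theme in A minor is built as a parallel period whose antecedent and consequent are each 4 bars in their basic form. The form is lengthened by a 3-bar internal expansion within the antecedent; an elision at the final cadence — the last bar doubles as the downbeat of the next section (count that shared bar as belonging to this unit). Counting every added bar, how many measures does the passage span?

Basic parallel period: 4 + 4 = 8 bars.
8 (basic form) + 3 (internal expansion) = 11.
The elision shares a bar with the next section but does not change this unit's count.

11 measures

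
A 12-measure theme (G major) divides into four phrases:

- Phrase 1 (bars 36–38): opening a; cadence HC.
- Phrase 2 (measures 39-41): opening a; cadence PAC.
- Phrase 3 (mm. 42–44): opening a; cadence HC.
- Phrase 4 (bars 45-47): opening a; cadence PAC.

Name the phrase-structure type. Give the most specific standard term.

repeated period

The cadence pattern HC–PAC–HC–PAC is weak–strong twice, and phrases 3–4 restate phrases 1–2: a period heard twice, not a double period (which would end weakly at phrase 2).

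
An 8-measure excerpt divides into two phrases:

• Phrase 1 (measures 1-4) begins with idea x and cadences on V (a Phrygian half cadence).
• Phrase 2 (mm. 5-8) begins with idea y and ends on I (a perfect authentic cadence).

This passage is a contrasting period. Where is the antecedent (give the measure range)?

measures 1–4

The antecedent is the phrase ending with the weaker cadence (Phrygian half cadence, phrase 1) and the consequent the one ending more conclusively (perfect authentic cadence, phrase 2); the antecedent is mm. 1–4.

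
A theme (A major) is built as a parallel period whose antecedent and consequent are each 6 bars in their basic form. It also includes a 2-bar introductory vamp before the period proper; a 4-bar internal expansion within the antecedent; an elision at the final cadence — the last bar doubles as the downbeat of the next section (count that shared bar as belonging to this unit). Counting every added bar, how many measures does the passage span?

Basic parallel period: 6 + 6 = 12 bars.
12 (basic form) + 2 (introduction) + 4 (internal expansion) = 18.
The elision shares a bar with the next section but does not change this unit's count.

18 measures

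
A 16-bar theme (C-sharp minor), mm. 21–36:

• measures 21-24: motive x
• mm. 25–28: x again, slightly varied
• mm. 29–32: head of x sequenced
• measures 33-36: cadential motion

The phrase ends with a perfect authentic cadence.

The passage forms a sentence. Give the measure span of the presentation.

The presentation of a sentence is the basic idea (mm. 21–24) plus its repetition (bars 25–28); the presentation is therefore bars 21–28.

measures 21–28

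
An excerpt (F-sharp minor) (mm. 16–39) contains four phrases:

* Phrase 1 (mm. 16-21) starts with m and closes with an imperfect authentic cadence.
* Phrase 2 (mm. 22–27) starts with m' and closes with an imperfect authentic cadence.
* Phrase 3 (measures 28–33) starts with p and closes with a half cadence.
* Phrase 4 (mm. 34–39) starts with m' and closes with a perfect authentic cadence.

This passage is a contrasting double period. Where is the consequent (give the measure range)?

In a double period the four phrases pair into a large antecedent (phrases 1–2, ending imperfect authentic cadence) and a large consequent (phrases 3–4, ending perfect authentic cadence). The consequent spans mm. 28–39.

measures 28–39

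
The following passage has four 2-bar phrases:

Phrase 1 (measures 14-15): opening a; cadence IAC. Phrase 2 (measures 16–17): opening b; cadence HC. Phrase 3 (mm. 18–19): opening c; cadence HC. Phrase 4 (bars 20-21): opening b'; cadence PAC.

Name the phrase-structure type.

Four phrases in two halves: the first half (measures 14–17) ends with a half cadence, the second (bars 18–21) with a perfect authentic cadence — a large antecedent–consequent pair, i.e. a double period.
Phrase 3 begins with different material from phrase 1, making it contrasting.

contrasting double period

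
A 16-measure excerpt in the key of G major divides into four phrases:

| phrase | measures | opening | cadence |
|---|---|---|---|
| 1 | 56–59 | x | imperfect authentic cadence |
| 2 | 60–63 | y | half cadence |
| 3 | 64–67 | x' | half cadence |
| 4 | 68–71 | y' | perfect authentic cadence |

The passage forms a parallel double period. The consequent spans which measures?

measures 64–71

In a double period the four phrases pair into a large antecedent (phrases 1–2, ending half cadence) and a large consequent (phrases 3–4, ending perfect authentic cadence). The consequent spans mm. 64–71.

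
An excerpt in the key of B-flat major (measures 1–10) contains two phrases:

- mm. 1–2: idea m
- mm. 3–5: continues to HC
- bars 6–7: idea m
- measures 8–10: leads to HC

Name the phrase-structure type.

Both phrases have the same opening (m) and the same cadence (half cadence): the second is a restatement, not a consequent, so this is a repeated phrase rather than a period.

repeated phrase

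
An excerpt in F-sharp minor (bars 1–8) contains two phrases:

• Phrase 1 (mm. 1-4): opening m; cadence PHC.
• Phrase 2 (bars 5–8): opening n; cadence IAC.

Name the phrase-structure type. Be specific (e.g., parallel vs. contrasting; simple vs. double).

contrasting period

Phrase 1 ends with a Phrygian half cadence (weaker) and phrase 2 with an imperfect authentic cadence (stronger): antecedent + consequent = a period.
The two phrases open with different material (m / n), so the period is contrasting.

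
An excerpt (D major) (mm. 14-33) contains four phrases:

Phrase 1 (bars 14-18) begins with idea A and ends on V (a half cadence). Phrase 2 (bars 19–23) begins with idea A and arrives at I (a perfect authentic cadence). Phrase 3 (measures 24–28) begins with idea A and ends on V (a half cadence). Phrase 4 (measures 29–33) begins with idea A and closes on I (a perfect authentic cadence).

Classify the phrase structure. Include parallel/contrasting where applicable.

The cadence pattern HC–PAC–HC–PAC is weak–strong twice, and phrases 3–4 restate phrases 1–2: a period heard twice, not a double period (which would end weakly at phrase 2).

repeated period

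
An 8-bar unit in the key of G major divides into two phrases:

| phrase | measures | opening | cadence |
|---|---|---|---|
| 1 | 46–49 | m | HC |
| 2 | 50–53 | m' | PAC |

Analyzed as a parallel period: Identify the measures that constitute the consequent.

The antecedent is the phrase ending with the weaker cadence (half cadence, phrase 1) and the consequent the one ending more conclusively (perfect authentic cadence, phrase 2); the consequent is mm. 50-53.

measures 50–53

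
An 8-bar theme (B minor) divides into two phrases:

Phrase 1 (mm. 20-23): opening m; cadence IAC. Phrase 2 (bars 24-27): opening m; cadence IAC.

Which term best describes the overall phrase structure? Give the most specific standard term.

Both phrases have the same opening (m) and the same cadence (imperfect authentic cadence): the second is a restatement, not a consequent, so this is a repeated phrase rather than a period.

repeated phrase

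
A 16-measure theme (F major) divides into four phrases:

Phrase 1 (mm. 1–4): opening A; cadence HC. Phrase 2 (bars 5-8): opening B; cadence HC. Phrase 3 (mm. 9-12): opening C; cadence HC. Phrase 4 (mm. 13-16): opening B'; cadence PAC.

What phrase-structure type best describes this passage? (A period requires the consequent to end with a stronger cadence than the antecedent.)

Four phrases in two halves: the first half (mm. 1–8) ends with a half cadence, the second (mm. 9-16) with a perfect authentic cadence — a large antecedent–consequent pair, i.e. a double period.
Phrase 3 begins with different material from phrase 1, making it contrasting.

contrasting double period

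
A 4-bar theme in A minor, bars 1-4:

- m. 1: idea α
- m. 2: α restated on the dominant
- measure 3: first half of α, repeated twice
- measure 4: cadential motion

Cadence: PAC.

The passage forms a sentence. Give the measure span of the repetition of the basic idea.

measures 2–2

The presentation of a sentence is the basic idea (measure 1) plus its repetition (m. 2); the repetition of the basic idea is therefore bar 2.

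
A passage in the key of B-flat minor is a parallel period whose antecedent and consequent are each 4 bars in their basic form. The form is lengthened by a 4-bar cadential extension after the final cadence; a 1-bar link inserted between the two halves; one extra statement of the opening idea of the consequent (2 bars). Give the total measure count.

15 measures

Basic parallel period: 4 + 4 = 8 bars.
8 (basic form) + 4 (cadential extension) + 1 (link) + 2 (extra statement) = 15.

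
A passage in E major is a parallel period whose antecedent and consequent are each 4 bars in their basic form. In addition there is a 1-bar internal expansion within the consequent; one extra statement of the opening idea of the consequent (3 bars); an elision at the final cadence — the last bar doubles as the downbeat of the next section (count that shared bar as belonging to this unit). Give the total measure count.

Basic parallel period: 4 + 4 = 8 bars.
8 (basic form) + 1 (internal expansion) + 3 (extra statement) = 12.
The elision shares a bar with the next section but does not change this unit's count.

12 measures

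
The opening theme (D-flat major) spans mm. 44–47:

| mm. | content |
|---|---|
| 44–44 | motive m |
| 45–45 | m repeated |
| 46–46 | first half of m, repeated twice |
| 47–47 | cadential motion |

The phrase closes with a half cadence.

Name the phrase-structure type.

Basic idea (m. 44) + its repetition (measure 45) form the presentation; fragmentation and cadence (mm. 46–47) form the continuation — the 4-bar whole is a sentence.

sentence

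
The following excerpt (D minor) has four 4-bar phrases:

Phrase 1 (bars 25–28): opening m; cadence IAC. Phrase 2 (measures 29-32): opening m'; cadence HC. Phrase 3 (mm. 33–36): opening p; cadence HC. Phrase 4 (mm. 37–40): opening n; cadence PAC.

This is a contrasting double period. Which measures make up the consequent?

In a double period the first pair of phrases (ending half cadence) is the large antecedent and the second pair (ending perfect authentic cadence) is the large consequent; the consequent is measures 33–40.

measures 33–40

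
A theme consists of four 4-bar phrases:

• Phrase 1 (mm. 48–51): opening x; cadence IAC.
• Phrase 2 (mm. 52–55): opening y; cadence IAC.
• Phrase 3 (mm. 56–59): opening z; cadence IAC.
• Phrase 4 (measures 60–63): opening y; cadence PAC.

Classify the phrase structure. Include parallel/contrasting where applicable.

Four phrases in two halves: the first half (mm. 48-55) ends with an imperfect authentic cadence, the second (measures 56–63) with a perfect authentic cadence — a large antecedent–consequent pair, i.e. a double period.
Phrase 3 begins with different material from phrase 1, making it contrasting.

contrasting double period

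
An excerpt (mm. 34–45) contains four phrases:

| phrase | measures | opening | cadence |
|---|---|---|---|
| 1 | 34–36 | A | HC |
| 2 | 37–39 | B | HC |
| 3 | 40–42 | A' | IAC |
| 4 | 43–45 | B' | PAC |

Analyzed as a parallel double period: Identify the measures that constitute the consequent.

measures 40–45

In a double period the four phrases pair into a large antecedent (phrases 1–2, ending half cadence) and a large consequent (phrases 3–4, ending perfect authentic cadence). The consequent spans mm. 40–45.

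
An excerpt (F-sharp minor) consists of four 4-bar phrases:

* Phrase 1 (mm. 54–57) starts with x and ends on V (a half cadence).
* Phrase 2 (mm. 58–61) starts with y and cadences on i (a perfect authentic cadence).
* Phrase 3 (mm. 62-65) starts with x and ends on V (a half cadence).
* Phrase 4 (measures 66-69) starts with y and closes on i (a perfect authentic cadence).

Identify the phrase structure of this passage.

The cadence pattern HC–PAC–HC–PAC is weak–strong twice, and phrases 3–4 restate phrases 1–2: a period heard twice, not a double period (which would end weakly at phrase 2).

repeated period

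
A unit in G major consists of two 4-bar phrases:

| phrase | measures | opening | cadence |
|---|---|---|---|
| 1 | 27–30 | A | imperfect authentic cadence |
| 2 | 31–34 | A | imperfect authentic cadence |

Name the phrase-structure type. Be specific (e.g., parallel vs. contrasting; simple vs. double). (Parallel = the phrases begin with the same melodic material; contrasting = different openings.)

repeated phrase

Both phrases have the same opening (A) and the same cadence (imperfect authentic cadence): the second is a restatement, not a consequent, so this is a repeated phrase rather than a period.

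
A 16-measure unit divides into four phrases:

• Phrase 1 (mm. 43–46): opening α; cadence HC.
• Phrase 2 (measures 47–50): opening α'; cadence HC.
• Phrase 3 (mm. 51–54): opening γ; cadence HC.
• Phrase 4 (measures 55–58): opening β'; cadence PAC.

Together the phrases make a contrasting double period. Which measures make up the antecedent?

In a double period the first pair of phrases (ending half cadence) is the large antecedent and the second pair (ending perfect authentic cadence) is the large consequent; the antecedent is measures 43–50.

measures 43–50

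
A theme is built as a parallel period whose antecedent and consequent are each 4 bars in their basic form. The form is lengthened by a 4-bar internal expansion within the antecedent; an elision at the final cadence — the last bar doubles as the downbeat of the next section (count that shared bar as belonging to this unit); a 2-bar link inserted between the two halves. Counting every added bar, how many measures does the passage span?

Basic parallel period: 4 + 4 = 8 bars.
8 (basic form) + 4 (internal expansion) + 2 (link) = 14.
The elision shares a bar with the next section but does not change this unit's count.

14 measures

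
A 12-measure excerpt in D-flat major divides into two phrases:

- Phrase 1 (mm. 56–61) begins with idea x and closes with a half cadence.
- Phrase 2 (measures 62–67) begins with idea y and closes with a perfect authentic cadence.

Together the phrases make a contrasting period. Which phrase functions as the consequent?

The phrase ending with the weaker cadence (half cadence) is the antecedent; the one ending more conclusively (perfect authentic cadence) is the consequent. The consequent is phrase 2.

phrase 2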